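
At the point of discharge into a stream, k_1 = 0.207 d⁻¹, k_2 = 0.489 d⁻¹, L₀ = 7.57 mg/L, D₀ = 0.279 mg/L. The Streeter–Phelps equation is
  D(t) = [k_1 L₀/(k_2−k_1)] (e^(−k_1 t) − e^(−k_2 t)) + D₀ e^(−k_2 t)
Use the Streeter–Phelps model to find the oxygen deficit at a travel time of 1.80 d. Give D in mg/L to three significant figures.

D ≈ 1.64 mg/L

k_1 L₀/(k_2−k_1) = 0.207×7.57/(0.489−0.207) = 1.567/0.2820 = 5.557 mg/L.
e^(−k_1 t) = e^(−0.207×1.800) = 0.6889; e^(−k_2 t) = e^(−0.489×1.800) = 0.4147.
D = 5.557 × (0.6889 − 0.4147) + 0.279 × 0.4147 = 1.524 + 0.1157 = 1.640 mg/L.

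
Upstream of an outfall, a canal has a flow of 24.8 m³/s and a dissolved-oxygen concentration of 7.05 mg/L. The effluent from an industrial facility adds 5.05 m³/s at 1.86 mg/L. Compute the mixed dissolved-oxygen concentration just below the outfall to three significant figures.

6.17 mg/L

Flow-weighted mixing: C = (Q_r C_r + Q_w C_w)/(Q_r + Q_w)
= (24.8×7.05 + 5.05×1.86)/(24.8 + 5.05) = 184.2/29.85 = 6.172 mg/L.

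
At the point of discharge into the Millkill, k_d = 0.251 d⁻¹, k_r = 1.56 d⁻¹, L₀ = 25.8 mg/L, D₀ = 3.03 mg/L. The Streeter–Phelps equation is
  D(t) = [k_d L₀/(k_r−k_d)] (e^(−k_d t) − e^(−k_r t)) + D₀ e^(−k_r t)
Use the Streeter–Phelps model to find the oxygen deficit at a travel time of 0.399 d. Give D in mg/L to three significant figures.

D ≈ 3.45 mg/L

k_d L₀/(k_r−k_d) = 0.251×25.8/(1.56−0.251) = 6.476/1.309 = 4.947 mg/L.
e^(−k_d t) = e^(−0.251×0.3990) = 0.9047; e^(−k_r t) = e^(−1.56×0.3990) = 0.5366.
D = 4.947 × (0.9047 − 0.5366) + 3.03 × 0.5366 = 1.821 + 1.626 = 3.447 mg/L.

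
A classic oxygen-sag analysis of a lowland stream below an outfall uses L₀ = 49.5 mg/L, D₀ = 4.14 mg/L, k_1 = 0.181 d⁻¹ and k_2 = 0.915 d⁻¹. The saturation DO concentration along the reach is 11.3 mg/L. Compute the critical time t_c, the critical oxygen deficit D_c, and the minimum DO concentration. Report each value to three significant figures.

t_c ≈ 1.64 d; D_c ≈ 7.27 mg/L; min DO ≈ 4.03 mg/L

With k_2/k_1 = 5.055 and 1 − D₀(k_2−k_1)/(k_1 L₀) = 0.6608,
t_c = ln(5.055 × 0.6608) / (0.915 − 0.181) = ln(3.341) / 0.7340 = 1.206/0.7340 = 1.643 d.
L(t_c) = L₀ e^(−k_1 t_c) = 49.5 × 0.7427 = 36.76 mg/L, and at the critical point k_2 D_c = k_1 L, so D_c = (0.181/0.915) × 36.76 = 7.273 mg/L.
Minimum DO = C_s − D_c = 11.3 − 7.273 = 4.027 mg/L.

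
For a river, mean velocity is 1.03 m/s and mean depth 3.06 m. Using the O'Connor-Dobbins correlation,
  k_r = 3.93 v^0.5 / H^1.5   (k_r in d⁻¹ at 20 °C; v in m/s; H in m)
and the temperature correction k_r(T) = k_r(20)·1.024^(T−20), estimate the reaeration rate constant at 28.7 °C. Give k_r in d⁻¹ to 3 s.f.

k_r ≈ 0.916 d⁻¹

k_r(20) = 3.93 × 1.03^0.5 / 3.06^1.5 = 3.93 × 1.015 / 5.353 = 0.7451 d⁻¹.
k_r(28.7) = 0.7451 × 1.024^(28.7−20) = 0.7451 × 1.229 = 0.9159 d⁻¹.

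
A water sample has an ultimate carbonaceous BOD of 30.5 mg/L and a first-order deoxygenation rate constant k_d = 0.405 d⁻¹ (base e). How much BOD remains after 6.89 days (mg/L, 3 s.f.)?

L ≈ 1.87 mg/L

L_t = L₀ e^(−k_d t) = 30.5 × e^(−0.405×6.89) = 30.5 × 0.06139 = 1.873 mg/L.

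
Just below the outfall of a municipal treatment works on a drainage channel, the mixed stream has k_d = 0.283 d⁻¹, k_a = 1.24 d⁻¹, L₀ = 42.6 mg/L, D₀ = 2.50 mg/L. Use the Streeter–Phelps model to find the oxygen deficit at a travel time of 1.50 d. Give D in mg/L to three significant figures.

D ≈ 6.67 mg/L

k_d L₀/(k_a−k_d) = 0.283×42.6/(1.24−0.283) = 12.06/0.9570 = 12.60 mg/L.
e^(−k_d t) = e^(−0.283×1.500) = 0.6541; e^(−k_a t) = e^(−1.24×1.500) = 0.1557.
D = 12.60 × (0.6541 − 0.1557) + 2.50 × 0.1557 = 6.279 + 0.3892 = 6.668 mg/L.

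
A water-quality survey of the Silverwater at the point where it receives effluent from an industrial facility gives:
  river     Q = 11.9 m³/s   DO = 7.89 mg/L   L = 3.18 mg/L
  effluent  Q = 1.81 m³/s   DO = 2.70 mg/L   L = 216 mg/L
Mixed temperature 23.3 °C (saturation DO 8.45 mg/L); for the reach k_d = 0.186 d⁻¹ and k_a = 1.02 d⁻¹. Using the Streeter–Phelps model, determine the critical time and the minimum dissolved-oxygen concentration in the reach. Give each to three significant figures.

t_c ≈ 1.80 d; minimum DO ≈ 4.37 mg/L

Mixed DO = (11.9×7.89 + 1.81×2.70)/(11.9+1.81) = 98.78/13.71 = 7.205 mg/L.
Mixed L₀ = (11.9×3.18 + 1.81×216)/(13.71) = 428.8/13.71 = 31.28 mg/L.
Initial deficit D₀ = C_s − DO₀ = 8.45 − 7.205 = 1.245 mg/L.
t_c = (1/0.8340) ln[(1.02/0.186)(1 − 1.245×0.8340/(0.186×31.28))] = 1.199 × ln(4.505) = 1.805 d.
D_c = (0.186/1.02) × 31.28 × e^(−0.186×1.805) = 0.1824 × 31.28 × 0.7148 = 4.077 mg/L.
Minimum DO = 8.45 − 4.077 = 4.373 mg/L.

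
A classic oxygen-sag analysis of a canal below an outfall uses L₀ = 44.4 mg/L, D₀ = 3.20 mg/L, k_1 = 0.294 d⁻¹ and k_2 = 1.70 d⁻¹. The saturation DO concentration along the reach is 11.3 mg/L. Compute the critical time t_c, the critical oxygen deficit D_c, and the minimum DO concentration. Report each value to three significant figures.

t_c ≈ 0.948 d; D_c ≈ 5.81 mg/L; min DO ≈ 5.49 mg/L

At the critical point dD/dt = 0, so k_1 L₀ e^(−k_1 t) = k_2 D. Substituting D(t) from the Streeter–Phelps equation and solving for t gives
t_c = ln[(k_2/k_1)(1 − D₀(k_2−k_1)/(k_1 L₀))] / (k_2−k_1).
Here k_2−k_1 = 1.406 d⁻¹ and 1 − D₀(k_2−k_1)/(k_1 L₀) = 1 − 3.20×1.406/(0.294×44.4) = 0.6553, so
t_c = ln(5.782 × 0.6553) / 1.406 = 1.332 / 1.406 = 0.9475 d.
L(t_c) = L₀ e^(−k_1 t_c) = 44.4 × 0.7569 = 33.60 mg/L, and at the critical point k_2 D_c = k_1 L, so D_c = (0.294/1.70) × 33.60 = 5.812 mg/L.
Minimum DO = C_s − D_c = 11.3 − 5.812 = 5.488 mg/L.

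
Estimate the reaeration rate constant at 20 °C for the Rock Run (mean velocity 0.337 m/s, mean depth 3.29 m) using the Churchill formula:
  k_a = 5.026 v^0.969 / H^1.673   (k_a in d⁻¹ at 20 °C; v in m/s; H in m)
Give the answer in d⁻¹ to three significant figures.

k_a ≈ 0.239 d⁻¹

k_a = 5.026 × 0.337^0.969 / 3.29^1.673 = 5.026 × 0.3486 / 7.333 = 0.2389 d⁻¹.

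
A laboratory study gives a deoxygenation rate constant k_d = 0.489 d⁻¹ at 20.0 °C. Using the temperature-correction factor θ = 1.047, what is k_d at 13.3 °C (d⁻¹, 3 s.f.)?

k_d ≈ 0.359 d⁻¹

k_d(T₂) = k_d(T₁) · θ^(T₂−T₁) = 0.489 × 1.047^(13.3−20.0)
= 0.489 × 1.047^-6.70 = 0.489 × 0.7351 = 0.3595 d⁻¹.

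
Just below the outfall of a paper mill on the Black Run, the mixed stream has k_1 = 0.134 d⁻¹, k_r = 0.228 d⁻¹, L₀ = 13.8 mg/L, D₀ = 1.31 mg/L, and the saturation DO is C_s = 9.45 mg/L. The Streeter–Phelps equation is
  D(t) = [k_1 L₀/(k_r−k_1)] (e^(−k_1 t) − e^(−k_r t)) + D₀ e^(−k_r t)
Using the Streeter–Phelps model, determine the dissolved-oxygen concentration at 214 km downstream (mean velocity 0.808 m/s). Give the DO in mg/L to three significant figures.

DO ≈ 5.53 mg/L

Travel time t = x/v = 214 km / (0.808 m/s) = 214000 m / 0.808 m/s = 264900 s = 3.065 d.
k_1 L₀/(k_r−k_1) = 0.134×13.8/(0.228−0.134) = 1.849/0.09400 = 19.67 mg/L.
e^(−k_1 t) = e^(−0.134×3.065) = 0.6631; e^(−k_r t) = e^(−0.228×3.065) = 0.4971.
D = 19.67 × (0.6631 − 0.4971) + 1.31 × 0.4971 = 3.266 + 0.6512 = 3.917 mg/L.
DO = C_s − D = 9.45 − 3.917 = 5.533 mg/L.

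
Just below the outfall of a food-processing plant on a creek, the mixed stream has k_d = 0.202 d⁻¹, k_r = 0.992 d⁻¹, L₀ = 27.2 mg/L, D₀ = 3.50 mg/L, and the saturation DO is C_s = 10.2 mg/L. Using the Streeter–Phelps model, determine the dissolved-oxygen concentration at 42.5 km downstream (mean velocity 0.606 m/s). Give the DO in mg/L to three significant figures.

Travel time t = x/v = 42.5 km / (0.606 m/s) = 42500 m / 0.606 m/s = 70130 s = 0.8117 d.
k_d L₀/(k_r−k_d) = 0.202×27.2/(0.992−0.202) = 5.494/0.7900 = 6.955 mg/L.
e^(−k_d t) = e^(−0.202×0.8117) = 0.8488; e^(−k_r t) = e^(−0.992×0.8117) = 0.4470.
D = 6.955 × (0.8488 − 0.4470) + 3.50 × 0.4470 = 2.794 + 1.564 = 4.359 mg/L.
DO = C_s − D = 10.2 − 4.359 = 5.841 mg/L.

DO ≈ 5.84 mg/L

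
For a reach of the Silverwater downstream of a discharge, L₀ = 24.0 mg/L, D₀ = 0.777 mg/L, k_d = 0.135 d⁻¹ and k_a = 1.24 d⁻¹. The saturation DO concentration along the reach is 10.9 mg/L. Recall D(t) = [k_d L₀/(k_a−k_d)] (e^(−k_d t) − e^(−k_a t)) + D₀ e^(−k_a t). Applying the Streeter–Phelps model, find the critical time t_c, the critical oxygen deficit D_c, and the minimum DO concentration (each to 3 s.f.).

With k_a/k_d = 9.185 and 1 − D₀(k_a−k_d)/(k_d L₀) = 0.7350,
t_c = ln(9.185 × 0.7350) / (1.24 − 0.135) = ln(6.751) / 1.105 = 1.910/1.105 = 1.728 d.
D_c = (k_d/k_a) L₀ e^(−k_d t_c) = (0.135/1.24) × 24.0 × e^(−0.135×1.728) = 0.1089 × 24.0 × 0.7919 = 2.069 mg/L.
Minimum DO = C_s − D_c = 10.9 − 2.069 = 8.831 mg/L.

t_c ≈ 1.73 d; D_c ≈ 2.07 mg/L; min DO ≈ 8.83 mg/L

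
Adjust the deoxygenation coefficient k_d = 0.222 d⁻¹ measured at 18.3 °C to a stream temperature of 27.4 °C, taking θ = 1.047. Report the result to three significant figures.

k_d ≈ 0.337 d⁻¹

k_d(T₂) = k_d(T₁) · θ^(T₂−T₁) = 0.222 × 1.047^(27.4−18.3)
= 0.222 × 1.047^9.10 = 0.222 × 1.519 = 0.3372 d⁻¹.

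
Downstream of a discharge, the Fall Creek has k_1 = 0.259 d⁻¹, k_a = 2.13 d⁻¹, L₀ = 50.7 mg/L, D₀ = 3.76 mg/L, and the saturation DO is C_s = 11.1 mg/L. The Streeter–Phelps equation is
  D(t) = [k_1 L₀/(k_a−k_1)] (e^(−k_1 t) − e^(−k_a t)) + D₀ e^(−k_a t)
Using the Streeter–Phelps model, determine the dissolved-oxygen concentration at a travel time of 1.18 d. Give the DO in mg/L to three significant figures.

k_1 L₀/(k_a−k_1) = 0.259×50.7/(2.13−0.259) = 13.13/1.871 = 7.018 mg/L.
e^(−k_1 t) = e^(−0.259×1.180) = 0.7367; e^(−k_a t) = e^(−2.13×1.180) = 0.08099.
D = 7.018 × (0.7367 − 0.08099) + 3.76 × 0.08099 = 4.602 + 0.3045 = 4.906 mg/L.
DO = C_s − D = 11.1 − 4.906 = 6.194 mg/L.

DO ≈ 6.19 mg/L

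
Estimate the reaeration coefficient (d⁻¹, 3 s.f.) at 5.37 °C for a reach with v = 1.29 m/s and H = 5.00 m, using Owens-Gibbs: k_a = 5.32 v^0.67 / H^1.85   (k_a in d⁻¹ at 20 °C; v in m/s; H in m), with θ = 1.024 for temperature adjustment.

k_a ≈ 0.227 d⁻¹

k_a(20) = 5.32 × 1.29^0.67 / 5.00^1.85 = 5.32 × 1.186 / 19.64 = 0.3213 d⁻¹.
k_a(5.37) = 0.3213 × 1.024^(5.37−20) = 0.3213 × 0.7068 = 0.2271 d⁻¹.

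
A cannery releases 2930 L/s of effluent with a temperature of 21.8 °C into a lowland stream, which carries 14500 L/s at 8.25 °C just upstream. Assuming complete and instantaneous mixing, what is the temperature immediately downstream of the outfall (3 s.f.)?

Flow-weighted mixing: C = (Q_r C_r + Q_w C_w)/(Q_r + Q_w)
= (14500×8.25 + 2930×21.8)/(14500 + 2930) = 183500/17430 = 10.53 °C.

10.5 °C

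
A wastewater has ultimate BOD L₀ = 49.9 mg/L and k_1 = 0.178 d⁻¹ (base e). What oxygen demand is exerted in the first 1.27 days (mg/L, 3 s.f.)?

y_t = L₀(1 − e^(−k_1 t)) = 49.9 × (1 − e^(−0.178×1.27))
= 49.9 × (1 − 0.7977) = 49.9 × 0.2023 = 10.10 mg/L.

y ≈ 10.1 mg/L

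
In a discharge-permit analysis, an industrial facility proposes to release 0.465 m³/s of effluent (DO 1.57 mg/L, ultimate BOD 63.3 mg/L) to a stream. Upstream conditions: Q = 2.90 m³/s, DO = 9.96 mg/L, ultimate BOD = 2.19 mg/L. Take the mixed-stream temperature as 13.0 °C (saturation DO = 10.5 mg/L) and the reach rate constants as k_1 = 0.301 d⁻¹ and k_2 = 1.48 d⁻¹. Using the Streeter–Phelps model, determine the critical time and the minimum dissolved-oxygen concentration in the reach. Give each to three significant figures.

t_c ≈ 0.517 d; minimum DO ≈ 8.65 mg/L

Mixed DO = (2.90×9.96 + 0.465×1.57)/(2.90+0.465) = 29.61/3.365 = 8.801 mg/L.
Mixed L₀ = (2.90×2.19 + 0.465×63.3)/(3.365) = 35.79/3.365 = 10.63 mg/L.
Initial deficit D₀ = C_s − DO₀ = 10.5 − 8.801 = 1.699 mg/L.
t_c = (1/1.179) ln[(1.48/0.301)(1 − 1.699×1.179/(0.301×10.63))] = 0.8482 × ln(1.839) = 0.5169 d.
D_c = (0.301/1.48) × 10.63 × e^(−0.301×0.5169) = 0.2034 × 10.63 × 0.8559 = 1.851 mg/L.
Minimum DO = 10.5 − 1.851 = 8.649 mg/L.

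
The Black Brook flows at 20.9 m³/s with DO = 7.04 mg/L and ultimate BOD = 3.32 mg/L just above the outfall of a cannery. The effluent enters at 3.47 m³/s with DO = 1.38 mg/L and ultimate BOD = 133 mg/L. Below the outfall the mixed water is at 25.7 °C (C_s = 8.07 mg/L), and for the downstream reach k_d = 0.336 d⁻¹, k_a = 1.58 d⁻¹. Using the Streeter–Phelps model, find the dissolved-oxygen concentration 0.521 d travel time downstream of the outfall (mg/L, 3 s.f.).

DO ≈ 4.91 mg/L

Mixed DO = (20.9×7.04 + 3.47×1.38)/(20.9+3.47) = 151.9/24.37 = 6.234 mg/L.
Mixed L₀ = (20.9×3.32 + 3.47×133)/(24.37) = 530.9/24.37 = 21.78 mg/L.
Initial deficit D₀ = C_s − DO₀ = 8.07 − 6.234 = 1.836 mg/L.
D(0.521) = [0.336×21.78/(1.58−0.336)](e^(−0.336×0.521) − e^(−1.58×0.521)) + 1.836 e^(−1.58×0.521)
= 5.884 × (0.8394 − 0.4390) + 1.836 × 0.4390 = 3.162 mg/L.
DO = 8.07 − 3.162 = 4.908 mg/L.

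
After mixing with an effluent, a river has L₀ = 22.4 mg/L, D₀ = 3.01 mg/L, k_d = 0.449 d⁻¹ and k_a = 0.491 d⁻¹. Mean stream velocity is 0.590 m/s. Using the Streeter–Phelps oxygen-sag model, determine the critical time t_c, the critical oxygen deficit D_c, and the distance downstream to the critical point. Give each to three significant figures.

With k_a/k_d = 1.094 and 1 − D₀(k_a−k_d)/(k_d L₀) = 0.9874,
t_c = ln(1.094 × 0.9874) / (0.491 − 0.449) = ln(1.080) / 0.04200 = 0.07677/0.04200 = 1.828 d.
L(t_c) = L₀ e^(−k_d t_c) = 22.4 × 0.4401 = 9.858 mg/L, and at the critical point k_a D_c = k_d L, so D_c = (0.449/0.491) × 9.858 = 9.015 mg/L.
x_c = v t_c = 0.590 m/s × 1.828 d × 86400 s/d = 93180 m ≈ 93.2 km.

t_c ≈ 1.83 d; D_c ≈ 9.02 mg/L; x_c ≈ 93.2 km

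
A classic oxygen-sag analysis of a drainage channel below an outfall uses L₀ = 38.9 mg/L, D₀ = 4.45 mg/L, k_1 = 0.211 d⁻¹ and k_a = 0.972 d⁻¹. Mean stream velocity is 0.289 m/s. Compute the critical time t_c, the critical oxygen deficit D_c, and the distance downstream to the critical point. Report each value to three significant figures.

t_c ≈ 1.31 d; D_c ≈ 6.41 mg/L; x_c ≈ 32.7 km

With k_a/k_1 = 4.607 and 1 − D₀(k_a−k_1)/(k_1 L₀) = 0.5874,
t_c = ln(4.607 × 0.5874) / (0.972 − 0.211) = ln(2.706) / 0.7610 = 0.9955/0.7610 = 1.308 d.
D_c = (k_1/k_a) L₀ e^(−k_1 t_c) = (0.211/0.972) × 38.9 × e^(−0.211×1.308) = 0.2171 × 38.9 × 0.7588 = 6.408 mg/L.
x_c = v t_c = 0.289 m/s × 1.308 d × 86400 s/d = 32660 m ≈ 32.7 km.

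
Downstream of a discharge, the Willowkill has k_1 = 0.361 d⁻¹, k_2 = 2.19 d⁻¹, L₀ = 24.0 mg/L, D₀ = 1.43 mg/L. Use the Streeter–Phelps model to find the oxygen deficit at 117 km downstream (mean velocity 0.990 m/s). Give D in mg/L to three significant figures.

Travel time t = x/v = 117 km / (0.990 m/s) = 117000 m / 0.990 m/s = 118200 s = 1.368 d.
k_1 L₀/(k_2−k_1) = 0.361×24.0/(2.19−0.361) = 8.664/1.829 = 4.737 mg/L.
e^(−k_1 t) = e^(−0.361×1.368) = 0.6103; e^(−k_2 t) = e^(−2.19×1.368) = 0.05001.
D = 4.737 × (0.6103 − 0.05001) + 1.43 × 0.05001 = 2.654 + 0.07151 = 2.726 mg/L.

D ≈ 2.73 mg/L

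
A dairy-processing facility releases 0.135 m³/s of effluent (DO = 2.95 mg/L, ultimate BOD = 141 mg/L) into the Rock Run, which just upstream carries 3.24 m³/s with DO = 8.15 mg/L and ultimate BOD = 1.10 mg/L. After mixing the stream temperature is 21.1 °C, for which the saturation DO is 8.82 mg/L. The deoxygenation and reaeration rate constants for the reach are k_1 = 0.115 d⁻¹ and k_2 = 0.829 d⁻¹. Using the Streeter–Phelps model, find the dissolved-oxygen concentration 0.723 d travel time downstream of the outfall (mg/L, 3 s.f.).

Mixed DO = (3.24×8.15 + 0.135×2.95)/(3.24+0.135) = 26.80/3.375 = 7.942 mg/L.
Mixed L₀ = (3.24×1.10 + 0.135×141)/(3.375) = 22.60/3.375 = 6.696 mg/L.
Initial deficit D₀ = C_s − DO₀ = 8.82 − 7.942 = 0.8780 mg/L.
D(0.723) = [0.115×6.696/(0.829−0.115)](e^(−0.115×0.723) − e^(−0.829×0.723)) + 0.8780 e^(−0.829×0.723)
= 1.078 × (0.9202 − 0.5492) + 0.8780 × 0.5492 = 0.8823 mg/L.
DO = 8.82 − 0.8823 = 7.938 mg/L.

DO ≈ 7.94 mg/L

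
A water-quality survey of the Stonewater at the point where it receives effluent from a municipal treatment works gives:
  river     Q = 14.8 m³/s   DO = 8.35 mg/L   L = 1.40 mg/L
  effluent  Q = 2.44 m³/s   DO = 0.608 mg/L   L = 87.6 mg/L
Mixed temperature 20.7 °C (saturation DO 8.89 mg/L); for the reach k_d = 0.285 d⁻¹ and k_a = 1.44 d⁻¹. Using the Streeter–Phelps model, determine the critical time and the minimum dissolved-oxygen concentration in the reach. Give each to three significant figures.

t_c ≈ 0.824 d; minimum DO ≈ 6.76 mg/L

Mixed DO = (14.8×8.35 + 2.44×0.608)/(14.8+2.44) = 125.1/17.24 = 7.254 mg/L.
Mixed L₀ = (14.8×1.40 + 2.44×87.6)/(17.24) = 234.5/17.24 = 13.60 mg/L.
Initial deficit D₀ = C_s − DO₀ = 8.89 − 7.254 = 1.636 mg/L.
t_c = (1/1.155) ln[(1.44/0.285)(1 − 1.636×1.155/(0.285×13.60))] = 0.8658 × ln(2.590) = 0.8239 d.
D_c = (0.285/1.44) × 13.60 × e^(−0.285×0.8239) = 0.1979 × 13.60 × 0.7907 = 2.128 mg/L.
Minimum DO = 8.89 − 2.128 = 6.762 mg/L.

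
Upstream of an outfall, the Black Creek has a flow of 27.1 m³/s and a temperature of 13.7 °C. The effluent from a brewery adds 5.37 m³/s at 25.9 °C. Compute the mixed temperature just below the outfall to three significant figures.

15.7 °C

Flow-weighted mixing: C = (Q_r C_r + Q_w C_w)/(Q_r + Q_w)
= (27.1×13.7 + 5.37×25.9)/(27.1 + 5.37) = 510.4/32.47 = 15.72 °C.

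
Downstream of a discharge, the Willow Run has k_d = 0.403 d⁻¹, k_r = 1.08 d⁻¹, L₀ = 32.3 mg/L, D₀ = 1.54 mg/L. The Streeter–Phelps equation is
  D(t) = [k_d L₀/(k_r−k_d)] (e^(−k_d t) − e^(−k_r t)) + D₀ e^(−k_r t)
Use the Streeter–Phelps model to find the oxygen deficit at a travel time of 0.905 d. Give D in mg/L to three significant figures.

D ≈ 6.70 mg/L

k_d L₀/(k_r−k_d) = 0.403×32.3/(1.08−0.403) = 13.02/0.6770 = 19.23 mg/L.
e^(−k_d t) = e^(−0.403×0.9050) = 0.6944; e^(−k_r t) = e^(−1.08×0.9050) = 0.3763.
D = 19.23 × (0.6944 − 0.3763) + 1.54 × 0.3763 = 6.116 + 0.5795 = 6.696 mg/L.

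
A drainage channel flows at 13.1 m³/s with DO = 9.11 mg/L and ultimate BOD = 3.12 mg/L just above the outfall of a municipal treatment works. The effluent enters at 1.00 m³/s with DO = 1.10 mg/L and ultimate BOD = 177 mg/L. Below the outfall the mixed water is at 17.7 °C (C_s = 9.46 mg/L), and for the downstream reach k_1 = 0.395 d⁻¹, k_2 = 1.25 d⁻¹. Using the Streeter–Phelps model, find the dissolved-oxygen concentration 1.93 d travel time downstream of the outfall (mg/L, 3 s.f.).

DO ≈ 6.69 mg/L

Mixed DO = (13.1×9.11 + 1.00×1.10)/(13.1+1.00) = 120.4/14.10 = 8.542 mg/L.
Mixed L₀ = (13.1×3.12 + 1.00×177)/(14.10) = 217.9/14.10 = 15.45 mg/L.
Initial deficit D₀ = C_s − DO₀ = 9.46 − 8.542 = 0.9181 mg/L.
D(1.93) = [0.395×15.45/(1.25−0.395)](e^(−0.395×1.93) − e^(−1.25×1.93)) + 0.9181 e^(−1.25×1.93)
= 7.139 × (0.4666 − 0.08959) + 0.9181 × 0.08959 = 2.773 mg/L.
DO = 9.46 − 2.773 = 6.687 mg/L.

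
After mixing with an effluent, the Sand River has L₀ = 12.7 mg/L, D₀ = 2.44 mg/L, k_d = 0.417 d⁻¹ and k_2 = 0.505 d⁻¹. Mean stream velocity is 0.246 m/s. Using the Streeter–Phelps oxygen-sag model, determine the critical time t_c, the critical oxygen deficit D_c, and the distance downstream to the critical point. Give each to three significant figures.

With k_2/k_d = 1.211 and 1 − D₀(k_2−k_d)/(k_d L₀) = 0.9595,
t_c = ln(1.211 × 0.9595) / (0.505 − 0.417) = ln(1.162) / 0.08800 = 0.1501/0.08800 = 1.705 d.
L(t_c) = L₀ e^(−k_d t_c) = 12.7 × 0.4911 = 6.236 mg/L, and at the critical point k_2 D_c = k_d L, so D_c = (0.417/0.505) × 6.236 = 5.150 mg/L.
x_c = v t_c = 0.246 m/s × 1.705 d × 86400 s/d = 36250 m ≈ 36.2 km.

t_c ≈ 1.71 d; D_c ≈ 5.15 mg/L; x_c ≈ 36.2 km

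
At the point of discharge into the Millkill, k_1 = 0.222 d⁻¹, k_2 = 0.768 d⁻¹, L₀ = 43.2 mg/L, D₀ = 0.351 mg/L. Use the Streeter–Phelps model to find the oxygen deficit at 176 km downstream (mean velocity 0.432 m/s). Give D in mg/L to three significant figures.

D ≈ 5.71 mg/L

Travel time t = x/v = 176 km / (0.432 m/s) = 176000 m / 0.432 m/s = 407400 s = 4.715 d.
k_1 L₀/(k_2−k_1) = 0.222×43.2/(0.768−0.222) = 9.590/0.5460 = 17.56 mg/L.
e^(−k_1 t) = e^(−0.222×4.715) = 0.3511; e^(−k_2 t) = e^(−0.768×4.715) = 0.02675.
D = 17.56 × (0.3511 − 0.02675) + 0.351 × 0.02675 = 5.696 + 0.009388 = 5.706 mg/L.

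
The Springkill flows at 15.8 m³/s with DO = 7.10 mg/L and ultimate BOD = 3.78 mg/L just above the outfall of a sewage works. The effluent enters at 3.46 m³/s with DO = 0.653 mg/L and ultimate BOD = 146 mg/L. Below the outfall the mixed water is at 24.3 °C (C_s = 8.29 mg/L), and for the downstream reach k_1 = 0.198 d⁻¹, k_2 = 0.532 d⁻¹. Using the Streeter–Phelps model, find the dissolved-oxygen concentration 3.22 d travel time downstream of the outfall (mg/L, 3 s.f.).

DO ≈ 1.81 mg/L

Mixed DO = (15.8×7.10 + 3.46×0.653)/(15.8+3.46) = 114.4/19.26 = 5.942 mg/L.
Mixed L₀ = (15.8×3.78 + 3.46×146)/(19.26) = 564.9/19.26 = 29.33 mg/L.
Initial deficit D₀ = C_s − DO₀ = 8.29 − 5.942 = 2.348 mg/L.
D(3.22) = [0.198×29.33/(0.532−0.198)](e^(−0.198×3.22) − e^(−0.532×3.22)) + 2.348 e^(−0.532×3.22)
= 17.39 × (0.5286 − 0.1803) + 2.348 × 0.1803 = 6.479 mg/L.
DO = 8.29 − 6.479 = 1.811 mg/L.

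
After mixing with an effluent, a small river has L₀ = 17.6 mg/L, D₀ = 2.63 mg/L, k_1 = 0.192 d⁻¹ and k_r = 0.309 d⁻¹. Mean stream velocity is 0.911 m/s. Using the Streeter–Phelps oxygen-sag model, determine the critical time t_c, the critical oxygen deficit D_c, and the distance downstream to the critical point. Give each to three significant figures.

t_c = [1/(k_r−k_1)] ln[(k_r/k_1)(1 − D₀(k_r−k_1)/(k_1 L₀))]
= [1/(0.309−0.192)] ln[(0.309/0.192)(1 − 2.63×0.1170/(0.192×17.6))]
= (1/0.1170) ln[1.609 × 0.9089] = 8.547 × ln(1.463) = 8.547 × 0.3804 = 3.251 d.
L(t_c) = L₀ e^(−k_1 t_c) = 17.6 × 0.5357 = 9.428 mg/L, and at the critical point k_r D_c = k_1 L, so D_c = (0.192/0.309) × 9.428 = 5.858 mg/L.
x_c = v t_c = 0.911 m/s × 3.251 d × 86400 s/d = 255900 m ≈ 256 km.

t_c ≈ 3.25 d; D_c ≈ 5.86 mg/L; x_c ≈ 256 km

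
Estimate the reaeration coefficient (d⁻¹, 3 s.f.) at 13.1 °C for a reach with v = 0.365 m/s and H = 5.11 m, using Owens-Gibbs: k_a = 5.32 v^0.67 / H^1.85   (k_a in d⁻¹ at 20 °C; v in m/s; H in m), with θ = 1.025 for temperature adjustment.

k_a ≈ 0.112 d⁻¹

k_a(20) = 5.32 × 0.365^0.67 / 5.11^1.85 = 5.32 × 0.5090 / 20.44 = 0.1325 d⁻¹.
k_a(13.1) = 0.1325 × 1.025^(13.1−20) = 0.1325 × 0.8433 = 0.1117 d⁻¹.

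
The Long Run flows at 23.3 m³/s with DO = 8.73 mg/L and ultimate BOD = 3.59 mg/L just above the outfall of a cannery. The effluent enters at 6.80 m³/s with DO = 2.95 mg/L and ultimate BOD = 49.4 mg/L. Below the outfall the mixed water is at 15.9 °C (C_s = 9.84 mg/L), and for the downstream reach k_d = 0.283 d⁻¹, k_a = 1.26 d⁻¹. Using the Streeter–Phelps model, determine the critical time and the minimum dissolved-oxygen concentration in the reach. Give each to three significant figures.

t_c ≈ 0.595 d; minimum DO ≈ 7.19 mg/L

Mixed DO = (23.3×8.73 + 6.80×2.95)/(23.3+6.80) = 223.5/30.10 = 7.424 mg/L.
Mixed L₀ = (23.3×3.59 + 6.80×49.4)/(30.10) = 419.6/30.10 = 13.94 mg/L.
Initial deficit D₀ = C_s − DO₀ = 9.84 − 7.424 = 2.416 mg/L.
t_c = (1/0.9770) ln[(1.26/0.283)(1 − 2.416×0.9770/(0.283×13.94))] = 1.024 × ln(1.788) = 0.5950 d.
D_c = (0.283/1.26) × 13.94 × e^(−0.283×0.5950) = 0.2246 × 13.94 × 0.8450 = 2.646 mg/L.
Minimum DO = 9.84 − 2.646 = 7.194 mg/L.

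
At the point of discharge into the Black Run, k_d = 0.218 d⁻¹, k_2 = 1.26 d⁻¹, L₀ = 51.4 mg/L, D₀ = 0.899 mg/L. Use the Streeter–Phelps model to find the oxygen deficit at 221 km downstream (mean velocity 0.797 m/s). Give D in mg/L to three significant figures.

Travel time t = x/v = 221 km / (0.797 m/s) = 221000 m / 0.797 m/s = 277300 s = 3.209 d.
k_d L₀/(k_2−k_d) = 0.218×51.4/(1.26−0.218) = 11.21/1.042 = 10.75 mg/L.
e^(−k_d t) = e^(−0.218×3.209) = 0.4968; e^(−k_2 t) = e^(−1.26×3.209) = 0.01753.
D = 10.75 × (0.4968 − 0.01753) + 0.899 × 0.01753 = 5.153 + 0.01576 = 5.169 mg/L.

D ≈ 5.17 mg/L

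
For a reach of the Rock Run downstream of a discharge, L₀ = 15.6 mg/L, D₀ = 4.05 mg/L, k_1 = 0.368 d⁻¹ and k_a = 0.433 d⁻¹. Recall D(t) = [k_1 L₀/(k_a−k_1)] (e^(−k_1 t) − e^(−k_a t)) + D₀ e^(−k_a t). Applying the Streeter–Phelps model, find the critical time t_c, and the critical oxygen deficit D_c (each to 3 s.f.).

With k_a/k_1 = 1.177 and 1 − D₀(k_a−k_1)/(k_1 L₀) = 0.9541,
t_c = ln(1.177 × 0.9541) / (0.433 − 0.368) = ln(1.123) / 0.06500 = 0.1157/0.06500 = 1.780 d.
D_c = (k_1/k_a) L₀ e^(−k_1 t_c) = (0.368/0.433) × 15.6 × e^(−0.368×1.780) = 0.8499 × 15.6 × 0.5194 = 6.886 mg/L.

t_c ≈ 1.78 d; D_c ≈ 6.89 mg/L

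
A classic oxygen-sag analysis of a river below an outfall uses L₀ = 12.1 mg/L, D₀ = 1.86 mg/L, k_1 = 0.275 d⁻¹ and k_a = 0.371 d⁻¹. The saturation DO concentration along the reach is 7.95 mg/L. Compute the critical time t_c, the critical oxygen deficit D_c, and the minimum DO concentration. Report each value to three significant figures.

At the critical point dD/dt = 0, so k_1 L₀ e^(−k_1 t) = k_a D. Substituting D(t) from the Streeter–Phelps equation and solving for t gives
t_c = ln[(k_a/k_1)(1 − D₀(k_a−k_1)/(k_1 L₀))] / (k_a−k_1).
Here k_a−k_1 = 0.09600 d⁻¹ and 1 − D₀(k_a−k_1)/(k_1 L₀) = 1 − 1.86×0.09600/(0.275×12.1) = 0.9463, so
t_c = ln(1.349 × 0.9463) / 0.09600 = 0.2443 / 0.09600 = 2.545 d.
L(t_c) = L₀ e^(−k_1 t_c) = 12.1 × 0.4967 = 6.010 mg/L, and at the critical point k_a D_c = k_1 L, so D_c = (0.275/0.371) × 6.010 = 4.455 mg/L.
Minimum DO = C_s − D_c = 7.95 − 4.455 = 3.495 mg/L.

t_c ≈ 2.54 d; D_c ≈ 4.45 mg/L; min DO ≈ 3.50 mg/L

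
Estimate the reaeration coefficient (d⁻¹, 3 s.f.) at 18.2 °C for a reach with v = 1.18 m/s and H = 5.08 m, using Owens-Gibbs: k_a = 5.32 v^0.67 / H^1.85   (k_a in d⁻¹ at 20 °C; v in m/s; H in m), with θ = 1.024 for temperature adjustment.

k_a(20) = 5.32 × 1.18^0.67 / 5.08^1.85 = 5.32 × 1.117 / 20.22 = 0.2939 d⁻¹.
k_a(18.2) = 0.2939 × 1.024^(18.2−20) = 0.2939 × 0.9582 = 0.2816 d⁻¹.

k_a ≈ 0.282 d⁻¹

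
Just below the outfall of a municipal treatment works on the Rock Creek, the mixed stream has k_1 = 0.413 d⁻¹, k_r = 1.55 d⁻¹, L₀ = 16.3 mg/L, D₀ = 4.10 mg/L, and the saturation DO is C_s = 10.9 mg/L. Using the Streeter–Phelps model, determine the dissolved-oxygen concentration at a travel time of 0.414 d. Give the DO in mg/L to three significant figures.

DO ≈ 6.87 mg/L

k_1 L₀/(k_r−k_1) = 0.413×16.3/(1.55−0.413) = 6.732/1.137 = 5.921 mg/L.
e^(−k_1 t) = e^(−0.413×0.4140) = 0.8428; e^(−k_r t) = e^(−1.55×0.4140) = 0.5264.
D = 5.921 × (0.8428 − 0.5264) + 4.10 × 0.5264 = 1.874 + 2.158 = 4.032 mg/L.
DO = C_s − D = 10.9 − 4.032 = 6.868 mg/L.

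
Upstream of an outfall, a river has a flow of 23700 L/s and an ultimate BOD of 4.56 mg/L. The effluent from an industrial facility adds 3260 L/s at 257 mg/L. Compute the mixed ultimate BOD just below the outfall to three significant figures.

Flow-weighted mixing: C = (Q_r C_r + Q_w C_w)/(Q_r + Q_w)
= (23700×4.56 + 3260×257)/(23700 + 3260) = 945900/26960 = 35.09 mg/L.

35.1 mg/L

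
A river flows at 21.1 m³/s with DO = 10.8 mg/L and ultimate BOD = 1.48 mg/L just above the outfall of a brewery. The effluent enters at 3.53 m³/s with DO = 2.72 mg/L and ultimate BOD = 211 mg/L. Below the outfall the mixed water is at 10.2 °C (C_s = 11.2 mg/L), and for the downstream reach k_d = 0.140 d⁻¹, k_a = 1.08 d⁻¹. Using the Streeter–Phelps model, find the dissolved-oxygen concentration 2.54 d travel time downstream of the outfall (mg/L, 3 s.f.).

DO ≈ 8.11 mg/L

Mixed DO = (21.1×10.8 + 3.53×2.72)/(21.1+3.53) = 237.5/24.63 = 9.642 mg/L.
Mixed L₀ = (21.1×1.48 + 3.53×211)/(24.63) = 776.1/24.63 = 31.51 mg/L.
Initial deficit D₀ = C_s − DO₀ = 11.2 − 9.642 = 1.558 mg/L.
D(2.54) = [0.140×31.51/(1.08−0.140)](e^(−0.140×2.54) − e^(−1.08×2.54)) + 1.558 e^(−1.08×2.54)
= 4.693 × (0.7008 − 0.06436) + 1.558 × 0.06436 = 3.087 mg/L.
DO = 11.2 − 3.087 = 8.113 mg/L.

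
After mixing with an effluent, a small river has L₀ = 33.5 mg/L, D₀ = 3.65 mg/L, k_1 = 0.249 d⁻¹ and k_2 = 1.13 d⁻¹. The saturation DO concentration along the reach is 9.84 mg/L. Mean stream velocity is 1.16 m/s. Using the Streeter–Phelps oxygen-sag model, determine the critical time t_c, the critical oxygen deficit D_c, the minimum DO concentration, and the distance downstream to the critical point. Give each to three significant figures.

t_c ≈ 1.16 d; D_c ≈ 5.52 mg/L; min DO ≈ 4.32 mg/L; x_c ≈ 117 km

At the critical point dD/dt = 0, so k_1 L₀ e^(−k_1 t) = k_2 D. Substituting D(t) from the Streeter–Phelps equation and solving for t gives
t_c = ln[(k_2/k_1)(1 − D₀(k_2−k_1)/(k_1 L₀))] / (k_2−k_1).
Here k_2−k_1 = 0.8810 d⁻¹ and 1 − D₀(k_2−k_1)/(k_1 L₀) = 1 − 3.65×0.8810/(0.249×33.5) = 0.6145, so
t_c = ln(4.538 × 0.6145) / 0.8810 = 1.026 / 0.8810 = 1.164 d.
L(t_c) = L₀ e^(−k_1 t_c) = 33.5 × 0.7484 = 25.07 mg/L, and at the critical point k_2 D_c = k_1 L, so D_c = (0.249/1.13) × 25.07 = 5.524 mg/L.
Minimum DO = C_s − D_c = 9.84 − 5.524 = 4.316 mg/L.
x_c = v t_c = 1.16 m/s × 1.164 d × 86400 s/d = 116700 m ≈ 117 km.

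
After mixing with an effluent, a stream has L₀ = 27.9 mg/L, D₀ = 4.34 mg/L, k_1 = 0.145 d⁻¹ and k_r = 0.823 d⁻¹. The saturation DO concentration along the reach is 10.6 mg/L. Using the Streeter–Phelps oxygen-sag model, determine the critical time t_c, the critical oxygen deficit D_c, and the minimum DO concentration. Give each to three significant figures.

t_c ≈ 0.644 d; D_c ≈ 4.48 mg/L; min DO ≈ 6.12 mg/L

With k_r/k_1 = 5.676 and 1 − D₀(k_r−k_1)/(k_1 L₀) = 0.2726,
t_c = ln(5.676 × 0.2726) / (0.823 − 0.145) = ln(1.547) / 0.6780 = 0.4366/0.6780 = 0.6440 d.
D_c = (k_1/k_r) L₀ e^(−k_1 t_c) = (0.145/0.823) × 27.9 × e^(−0.145×0.6440) = 0.1762 × 27.9 × 0.9108 = 4.477 mg/L.
Minimum DO = C_s − D_c = 10.6 − 4.477 = 6.123 mg/L.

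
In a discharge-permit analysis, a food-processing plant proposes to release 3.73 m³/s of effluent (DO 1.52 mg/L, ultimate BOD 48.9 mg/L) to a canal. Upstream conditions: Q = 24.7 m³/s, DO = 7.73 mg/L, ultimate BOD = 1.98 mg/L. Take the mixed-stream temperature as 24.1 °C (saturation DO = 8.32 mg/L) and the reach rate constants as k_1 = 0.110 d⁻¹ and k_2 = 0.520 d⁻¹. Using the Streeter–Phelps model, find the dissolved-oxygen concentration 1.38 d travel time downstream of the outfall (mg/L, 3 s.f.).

Mixed DO = (24.7×7.73 + 3.73×1.52)/(24.7+3.73) = 196.6/28.43 = 6.915 mg/L.
Mixed L₀ = (24.7×1.98 + 3.73×48.9)/(28.43) = 231.3/28.43 = 8.136 mg/L.
Initial deficit D₀ = C_s − DO₀ = 8.32 − 6.915 = 1.405 mg/L.
D(1.38) = [0.110×8.136/(0.520−0.110)](e^(−0.110×1.38) − e^(−0.520×1.38)) + 1.405 e^(−0.520×1.38)
= 2.183 × (0.8592 − 0.4879) + 1.405 × 0.4879 = 1.496 mg/L.
DO = 8.32 − 1.496 = 6.824 mg/L.

DO ≈ 6.82 mg/L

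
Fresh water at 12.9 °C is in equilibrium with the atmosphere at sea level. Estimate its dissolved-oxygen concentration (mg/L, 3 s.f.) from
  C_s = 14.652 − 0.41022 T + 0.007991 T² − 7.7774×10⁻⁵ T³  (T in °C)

C_s = 14.652 − 0.41022×12.9 + 0.007991×12.9² − 7.7774×10⁻⁵×12.9³ = 10.52 mg/L.

C_s ≈ 10.5 mg/L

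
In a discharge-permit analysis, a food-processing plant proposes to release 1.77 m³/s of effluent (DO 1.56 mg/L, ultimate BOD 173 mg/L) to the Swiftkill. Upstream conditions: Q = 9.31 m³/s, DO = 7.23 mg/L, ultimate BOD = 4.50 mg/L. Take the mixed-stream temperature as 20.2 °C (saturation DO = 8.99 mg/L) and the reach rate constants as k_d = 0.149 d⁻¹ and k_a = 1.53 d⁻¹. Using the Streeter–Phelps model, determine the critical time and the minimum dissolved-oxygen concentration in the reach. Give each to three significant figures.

Mixed DO = (9.31×7.23 + 1.77×1.56)/(9.31+1.77) = 70.07/11.08 = 6.324 mg/L.
Mixed L₀ = (9.31×4.50 + 1.77×173)/(11.08) = 348.1/11.08 = 31.42 mg/L.
Initial deficit D₀ = C_s − DO₀ = 8.99 − 6.324 = 2.666 mg/L.
t_c = (1/1.381) ln[(1.53/0.149)(1 − 2.666×1.381/(0.149×31.42))] = 0.7241 × ln(2.193) = 0.5686 d.
D_c = (0.149/1.53) × 31.42 × e^(−0.149×0.5686) = 0.09739 × 31.42 × 0.9188 = 2.811 mg/L.
Minimum DO = 8.99 − 2.811 = 6.179 mg/L.

t_c ≈ 0.569 d; minimum DO ≈ 6.18 mg/L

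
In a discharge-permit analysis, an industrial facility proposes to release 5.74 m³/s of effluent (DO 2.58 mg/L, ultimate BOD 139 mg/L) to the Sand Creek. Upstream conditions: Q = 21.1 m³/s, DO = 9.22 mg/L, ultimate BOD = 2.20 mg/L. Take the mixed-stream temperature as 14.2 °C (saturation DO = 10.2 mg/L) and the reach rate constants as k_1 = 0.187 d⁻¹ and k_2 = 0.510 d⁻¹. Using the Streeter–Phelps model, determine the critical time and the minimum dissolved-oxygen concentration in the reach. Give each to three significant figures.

t_c ≈ 2.67 d; minimum DO ≈ 3.20 mg/L

Mixed DO = (21.1×9.22 + 5.74×2.58)/(21.1+5.74) = 209.4/26.84 = 7.800 mg/L.
Mixed L₀ = (21.1×2.20 + 5.74×139)/(26.84) = 844.3/26.84 = 31.46 mg/L.
Initial deficit D₀ = C_s − DO₀ = 10.2 − 7.800 = 2.400 mg/L.
t_c = (1/0.3230) ln[(0.510/0.187)(1 − 2.400×0.3230/(0.187×31.46))] = 3.096 × ln(2.368) = 2.669 d.
D_c = (0.187/0.510) × 31.46 × e^(−0.187×2.669) = 0.3667 × 31.46 × 0.6071 = 7.002 mg/L.
Minimum DO = 10.2 − 7.002 = 3.198 mg/L.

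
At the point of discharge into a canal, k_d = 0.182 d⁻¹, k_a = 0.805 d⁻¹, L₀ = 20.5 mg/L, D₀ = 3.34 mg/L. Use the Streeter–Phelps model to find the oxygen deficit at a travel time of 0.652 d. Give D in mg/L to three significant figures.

k_d L₀/(k_a−k_d) = 0.182×20.5/(0.805−0.182) = 3.731/0.6230 = 5.989 mg/L.
e^(−k_d t) = e^(−0.182×0.6520) = 0.8881; e^(−k_a t) = e^(−0.805×0.6520) = 0.5916.
D = 5.989 × (0.8881 − 0.5916) + 3.34 × 0.5916 = 1.775 + 1.976 = 3.752 mg/L.

D ≈ 3.75 mg/L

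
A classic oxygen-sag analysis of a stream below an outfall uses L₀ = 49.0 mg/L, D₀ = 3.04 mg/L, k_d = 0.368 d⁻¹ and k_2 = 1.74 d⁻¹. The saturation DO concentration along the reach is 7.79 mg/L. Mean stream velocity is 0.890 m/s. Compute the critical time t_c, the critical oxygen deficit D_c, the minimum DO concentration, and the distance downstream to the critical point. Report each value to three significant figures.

With k_2/k_d = 4.728 and 1 − D₀(k_2−k_d)/(k_d L₀) = 0.7687,
t_c = ln(4.728 × 0.7687) / (1.74 − 0.368) = ln(3.635) / 1.372 = 1.290/1.372 = 0.9406 d.
D_c = (k_d/k_2) L₀ e^(−k_d t_c) = (0.368/1.74) × 49.0 × e^(−0.368×0.9406) = 0.2115 × 49.0 × 0.7074 = 7.331 mg/L.
Minimum DO = C_s − D_c = 7.79 − 7.331 = 0.4589 mg/L.
x_c = v t_c = 0.890 m/s × 0.9406 d × 86400 s/d = 72330 m ≈ 72.3 km.

t_c ≈ 0.941 d; D_c ≈ 7.33 mg/L; min DO ≈ 0.459 mg/L; x_c ≈ 72.3 km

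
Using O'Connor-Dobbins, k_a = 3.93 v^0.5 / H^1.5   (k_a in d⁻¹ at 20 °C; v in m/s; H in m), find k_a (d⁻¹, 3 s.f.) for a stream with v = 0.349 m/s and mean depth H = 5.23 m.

k_a = 3.93 × 0.349^0.5 / 5.23^1.5 = 3.93 × 0.5908 / 11.96 = 0.1941 d⁻¹.

k_a ≈ 0.194 d⁻¹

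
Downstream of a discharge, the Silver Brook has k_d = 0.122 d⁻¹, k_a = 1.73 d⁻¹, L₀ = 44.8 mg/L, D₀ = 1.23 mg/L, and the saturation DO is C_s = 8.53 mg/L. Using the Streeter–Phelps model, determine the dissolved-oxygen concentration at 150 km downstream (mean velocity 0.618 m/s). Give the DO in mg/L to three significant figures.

Travel time t = x/v = 150 km / (0.618 m/s) = 150000 m / 0.618 m/s = 242700 s = 2.809 d.
k_d L₀/(k_a−k_d) = 0.122×44.8/(1.73−0.122) = 5.466/1.608 = 3.399 mg/L.
e^(−k_d t) = e^(−0.122×2.809) = 0.7098; e^(−k_a t) = e^(−1.73×2.809) = 0.007751.
D = 3.399 × (0.7098 − 0.007751) + 1.23 × 0.007751 = 2.386 + 0.009533 = 2.396 mg/L.
DO = C_s − D = 8.53 − 2.396 = 6.134 mg/L.

DO ≈ 6.13 mg/L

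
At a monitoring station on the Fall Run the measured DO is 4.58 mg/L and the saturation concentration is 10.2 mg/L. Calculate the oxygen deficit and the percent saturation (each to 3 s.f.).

D ≈ 5.62 mg/L; 44.9 % saturation

D = C_s − C = 10.2 − 4.58 = 5.62 mg/L.
% saturation = 4.58/10.2 × 100 = 44.9 %.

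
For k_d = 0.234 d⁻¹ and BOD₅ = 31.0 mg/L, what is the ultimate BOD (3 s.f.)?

BOD₅ = L₀(1 − e^(−5k_d)) ⇒ L₀ = BOD₅ / (1 − e^(−5×0.234))
= 31.0 / (1 − 0.3104) = 31.0 / 0.6896 = 44.95 mg/L.

L₀ ≈ 45.0 mg/L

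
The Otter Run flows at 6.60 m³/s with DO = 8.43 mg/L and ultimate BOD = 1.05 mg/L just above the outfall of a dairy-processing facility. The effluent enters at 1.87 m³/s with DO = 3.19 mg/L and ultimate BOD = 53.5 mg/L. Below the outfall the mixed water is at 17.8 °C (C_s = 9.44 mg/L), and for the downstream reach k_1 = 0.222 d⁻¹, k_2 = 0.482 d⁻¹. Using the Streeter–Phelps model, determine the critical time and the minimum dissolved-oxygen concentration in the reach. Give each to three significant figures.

Mixed DO = (6.60×8.43 + 1.87×3.19)/(6.60+1.87) = 61.60/8.470 = 7.273 mg/L.
Mixed L₀ = (6.60×1.05 + 1.87×53.5)/(8.470) = 107.0/8.470 = 12.63 mg/L.
Initial deficit D₀ = C_s − DO₀ = 9.44 − 7.273 = 2.167 mg/L.
t_c = (1/0.2600) ln[(0.482/0.222)(1 − 2.167×0.2600/(0.222×12.63))] = 3.846 × ln(1.735) = 2.119 d.
D_c = (0.222/0.482) × 12.63 × e^(−0.222×2.119) = 0.4606 × 12.63 × 0.6247 = 3.634 mg/L.
Minimum DO = 9.44 − 3.634 = 5.806 mg/L.

t_c ≈ 2.12 d; minimum DO ≈ 5.81 mg/L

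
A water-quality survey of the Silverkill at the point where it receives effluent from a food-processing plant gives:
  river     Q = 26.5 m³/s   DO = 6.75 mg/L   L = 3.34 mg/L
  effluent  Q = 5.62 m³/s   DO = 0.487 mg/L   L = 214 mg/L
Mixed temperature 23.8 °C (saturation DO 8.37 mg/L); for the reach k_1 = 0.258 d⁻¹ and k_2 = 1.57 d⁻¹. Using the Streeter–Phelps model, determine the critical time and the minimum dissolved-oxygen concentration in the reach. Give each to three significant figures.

t_c ≈ 1.06 d; minimum DO ≈ 3.34 mg/L

Mixed DO = (26.5×6.75 + 5.62×0.487)/(26.5+5.62) = 181.6/32.12 = 5.654 mg/L.
Mixed L₀ = (26.5×3.34 + 5.62×214)/(32.12) = 1291/32.12 = 40.20 mg/L.
Initial deficit D₀ = C_s − DO₀ = 8.37 − 5.654 = 2.716 mg/L.
t_c = (1/1.312) ln[(1.57/0.258)(1 − 2.716×1.312/(0.258×40.20))] = 0.7622 × ln(3.995) = 1.056 d.
D_c = (0.258/1.57) × 40.20 × e^(−0.258×1.056) = 0.1643 × 40.20 × 0.7616 = 5.031 mg/L.
Minimum DO = 8.37 − 5.031 = 3.339 mg/L.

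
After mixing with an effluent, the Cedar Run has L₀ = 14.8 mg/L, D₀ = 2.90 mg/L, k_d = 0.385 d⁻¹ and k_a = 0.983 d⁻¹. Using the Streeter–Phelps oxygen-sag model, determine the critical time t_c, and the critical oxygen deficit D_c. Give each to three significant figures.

t_c ≈ 0.961 d; D_c ≈ 4.00 mg/L

t_c = [1/(k_a−k_d)] ln[(k_a/k_d)(1 − D₀(k_a−k_d)/(k_d L₀))]
= [1/(0.983−0.385)] ln[(0.983/0.385)(1 − 2.90×0.5980/(0.385×14.8))]
= (1/0.5980) ln[2.553 × 0.6956] = 1.672 × ln(1.776) = 1.672 × 0.5745 = 0.9606 d.
D_c = (k_d/k_a) L₀ e^(−k_d t_c) = (0.385/0.983) × 14.8 × e^(−0.385×0.9606) = 0.3917 × 14.8 × 0.6908 = 4.005 mg/L.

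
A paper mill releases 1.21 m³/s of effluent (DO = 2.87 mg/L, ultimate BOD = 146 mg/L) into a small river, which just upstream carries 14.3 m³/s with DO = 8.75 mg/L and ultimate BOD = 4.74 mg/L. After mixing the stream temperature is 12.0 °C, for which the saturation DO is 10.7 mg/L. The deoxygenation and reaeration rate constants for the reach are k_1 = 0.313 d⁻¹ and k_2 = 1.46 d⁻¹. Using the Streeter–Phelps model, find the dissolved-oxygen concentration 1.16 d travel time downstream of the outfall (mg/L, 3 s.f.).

Mixed DO = (14.3×8.75 + 1.21×2.87)/(14.3+1.21) = 128.6/15.51 = 8.291 mg/L.
Mixed L₀ = (14.3×4.74 + 1.21×146)/(15.51) = 244.4/15.51 = 15.76 mg/L.
Initial deficit D₀ = C_s − DO₀ = 10.7 − 8.291 = 2.409 mg/L.
D(1.16) = [0.313×15.76/(1.46−0.313)](e^(−0.313×1.16) − e^(−1.46×1.16)) + 2.409 e^(−1.46×1.16)
= 4.301 × (0.6955 − 0.1839) + 2.409 × 0.1839 = 2.643 mg/L.
DO = 10.7 − 2.643 = 8.057 mg/L.

DO ≈ 8.06 mg/L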